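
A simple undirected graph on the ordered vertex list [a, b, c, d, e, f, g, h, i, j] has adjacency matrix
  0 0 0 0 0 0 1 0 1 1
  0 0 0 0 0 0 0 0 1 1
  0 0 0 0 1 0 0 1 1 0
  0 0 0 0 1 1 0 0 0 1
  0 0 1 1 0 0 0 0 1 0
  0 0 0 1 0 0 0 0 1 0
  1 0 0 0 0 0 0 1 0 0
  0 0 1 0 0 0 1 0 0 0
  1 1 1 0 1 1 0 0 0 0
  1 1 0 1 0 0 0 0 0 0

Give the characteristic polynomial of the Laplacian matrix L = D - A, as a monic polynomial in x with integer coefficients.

Each diagonal entry of L is the vertex degree and each off-diagonal entry is -1 where an edge is present, 0 otherwise; in the order [a, b, c, d, e, f, g, h, i, j] the diagonal is [3, 2, 3, 3, 3, 2, 2, 2, 5, 3]. L has integer entries, so p(x) = det(xI - L) has integer coefficients. Expanding the determinant yields x^10 - 28x^9 + 335x^8 - 2244x^7 + 9256x^6 - 24322x^5 + 40592x^4 - 41328x^3 + 23170x^2 - 5410x. The coefficient of x^9 equals -trace(L) = -28, matching the sum of degrees.

x^10 - 28x^9 + 335x^8 - 2244x^7 + 9256x^6 - 24322x^5 + 40592x^4 - 41328x^3 + 23170x^2 - 5410x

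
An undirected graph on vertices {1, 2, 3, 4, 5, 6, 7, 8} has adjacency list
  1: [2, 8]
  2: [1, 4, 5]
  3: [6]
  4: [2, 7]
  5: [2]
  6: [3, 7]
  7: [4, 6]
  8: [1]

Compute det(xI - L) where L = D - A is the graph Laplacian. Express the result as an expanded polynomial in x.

x^8 - 14x^7 + 77x^6 - 212x^5 + 308x^4 - 228x^3 + 76x^2 - 8x

Each diagonal entry of L is the vertex degree and each off-diagonal entry is -1 where an edge is present, 0 otherwise; in the order [1, 2, 3, 4, 5, 6, 7, 8] the diagonal is [2, 3, 1, 2, 1, 2, 2, 1]. Computing det(xI - L) by cofactor expansion (or equivalently via sum-over-permutations) gives x^8 - 14x^7 + 77x^6 - 212x^5 + 308x^4 - 228x^3 + 76x^2 - 8x. The constant term is 0 because L is singular (the all-ones vector lies in its kernel). There is one zero in the spectrum, matching the 1 component. The eigenvalues sum to 14, which equals trace(L) = 2|E|.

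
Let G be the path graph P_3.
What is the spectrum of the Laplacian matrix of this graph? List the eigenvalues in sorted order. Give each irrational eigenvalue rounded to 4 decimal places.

The graph has 3 vertices and degree multiset [2, 1, 1]; D is the diagonal matrix of degrees and L = D - A. L is symmetric positive semidefinite, so every eigenvalue is real and nonnegative. The eigenvalues sum to 4, which equals trace(L) = 2|E|.

[0, 1, 3]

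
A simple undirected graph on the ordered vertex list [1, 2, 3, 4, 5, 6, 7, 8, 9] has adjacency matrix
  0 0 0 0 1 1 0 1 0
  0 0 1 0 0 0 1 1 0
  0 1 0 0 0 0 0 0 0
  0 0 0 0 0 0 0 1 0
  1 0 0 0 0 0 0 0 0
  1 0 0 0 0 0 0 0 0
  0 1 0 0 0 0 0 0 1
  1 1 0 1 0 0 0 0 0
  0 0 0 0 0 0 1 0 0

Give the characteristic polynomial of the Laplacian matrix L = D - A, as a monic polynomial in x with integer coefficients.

With the vertex order [1, 2, 3, 4, 5, 6, 7, 8, 9], the degrees are [3, 3, 1, 1, 1, 1, 2, 3, 1], giving D = diag(3, 3, 1, 1, 1, 1, 2, 3, 1) and L = D - A. L has integer entries, so p(x) = det(xI - L) has integer coefficients. Expanding the determinant yields x^9 - 16x^8 + 102x^7 - 334x^6 + 606x^5 - 616x^4 + 340x^3 - 92x^2 + 9x. The coefficient of x^8 equals -trace(L) = -16, matching the sum of degrees. By the matrix-tree theorem the graph has (1/9) * product of the nonzero eigenvalues = 1 spanning tree. The largest eigenvalue, 4.8468, is at most the vertex count 9.

x^9 - 16x^8 + 102x^7 - 334x^6 + 606x^5 - 616x^4 + 340x^3 - 92x^2 + 9x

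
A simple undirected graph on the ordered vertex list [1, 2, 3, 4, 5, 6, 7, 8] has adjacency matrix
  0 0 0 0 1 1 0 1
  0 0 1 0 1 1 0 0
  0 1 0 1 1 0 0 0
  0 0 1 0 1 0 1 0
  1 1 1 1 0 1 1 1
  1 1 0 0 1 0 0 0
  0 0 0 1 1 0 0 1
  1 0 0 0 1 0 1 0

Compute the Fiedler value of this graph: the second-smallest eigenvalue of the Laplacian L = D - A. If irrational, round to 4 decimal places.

Each diagonal entry of L is the vertex degree and each off-diagonal entry is -1 where an edge is present, 0 otherwise; in the order [1, 2, 3, 4, 5, 6, 7, 8] the diagonal is [3, 3, 3, 3, 7, 3, 3, 3]. Computing the eigenvalues of L and sorting gives [0, 1.7530, 1.7530, 3.4450, 3.4450, 4.8019, 4.8019, 8]. The Fiedler value lambda_2 = 1.7530 is strictly positive, so the graph is connected. The largest eigenvalue, 8, is at most the vertex count 8.

1.7530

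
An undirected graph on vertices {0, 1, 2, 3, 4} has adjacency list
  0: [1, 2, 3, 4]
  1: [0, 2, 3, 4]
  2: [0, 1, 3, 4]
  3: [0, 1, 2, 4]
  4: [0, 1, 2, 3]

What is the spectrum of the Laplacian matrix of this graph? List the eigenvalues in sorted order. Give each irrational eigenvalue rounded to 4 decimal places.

[0, 5, 5, 5, 5]

Each diagonal entry of L is the vertex degree and each off-diagonal entry is -1 where an edge is present, 0 otherwise; in the order [0, 1, 2, 3, 4] the diagonal is [4, 4, 4, 4, 4]. Since every row of L sums to 0, the all-ones vector is in the kernel and 0 is an eigenvalue. By the matrix-tree theorem the graph has (1/5) * product of the nonzero eigenvalues = 125 spanning trees. There is one zero in the spectrum, matching the 1 component.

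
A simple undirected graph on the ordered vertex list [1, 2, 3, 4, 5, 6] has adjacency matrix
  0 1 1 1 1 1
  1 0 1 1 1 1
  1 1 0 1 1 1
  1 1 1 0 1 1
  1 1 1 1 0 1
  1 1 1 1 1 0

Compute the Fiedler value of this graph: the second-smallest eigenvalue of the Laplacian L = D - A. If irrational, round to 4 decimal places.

6

Reading degrees in the order [1, 2, 3, 4, 5, 6] gives [5, 5, 5, 5, 5, 5]; set D = diag(5, 5, 5, 5, 5, 5) and form L = D - A. The smallest Laplacian eigenvalue is always 0. The next one, lambda_2 = 6, measures how hard the graph is to disconnect: larger values mean better connectivity.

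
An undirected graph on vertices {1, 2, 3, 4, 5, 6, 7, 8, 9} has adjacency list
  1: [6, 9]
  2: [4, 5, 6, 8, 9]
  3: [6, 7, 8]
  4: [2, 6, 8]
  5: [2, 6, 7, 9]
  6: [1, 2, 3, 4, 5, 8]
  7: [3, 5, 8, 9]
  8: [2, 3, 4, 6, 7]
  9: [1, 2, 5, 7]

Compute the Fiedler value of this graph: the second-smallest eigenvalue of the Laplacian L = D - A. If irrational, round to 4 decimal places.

1.7048

With the vertex order [1, 2, 3, 4, 5, 6, 7, 8, 9], the degrees are [2, 5, 3, 3, 4, 6, 4, 5, 4], giving D = diag(2, 5, 3, 3, 4, 6, 4, 5, 4) and L = D - A. The smallest Laplacian eigenvalue is always 0. The next one, lambda_2 = 1.7048, measures how hard the graph is to disconnect: larger values mean better connectivity.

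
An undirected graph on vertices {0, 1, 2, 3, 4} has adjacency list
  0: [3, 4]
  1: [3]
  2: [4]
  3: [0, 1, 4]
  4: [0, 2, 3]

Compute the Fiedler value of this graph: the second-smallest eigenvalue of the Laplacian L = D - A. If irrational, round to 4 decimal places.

With the vertex order [0, 1, 2, 3, 4], the degrees are [2, 1, 1, 3, 3], giving D = diag(2, 1, 1, 3, 3) and L = D - A. The sorted Laplacian eigenvalues are [0, 0.6972, 1.3820, 3.6180, 4.3028]; the algebraic connectivity is the second entry, 0.6972. The largest eigenvalue, 4.3028, is at most the vertex count 5. There is one zero in the spectrum, matching the 1 component.

0.6972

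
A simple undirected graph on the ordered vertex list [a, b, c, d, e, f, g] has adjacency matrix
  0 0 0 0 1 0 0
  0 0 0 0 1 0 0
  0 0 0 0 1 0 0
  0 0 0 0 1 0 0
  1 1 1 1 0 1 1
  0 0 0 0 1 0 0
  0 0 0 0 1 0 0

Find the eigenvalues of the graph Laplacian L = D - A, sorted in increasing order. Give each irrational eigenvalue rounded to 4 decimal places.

With the vertex order [a, b, c, d, e, f, g], the degrees are [1, 1, 1, 1, 6, 1, 1], giving D = diag(1, 1, 1, 1, 6, 1, 1) and L = D - A. The multiplicity of 0 as a Laplacian eigenvalue equals the number of connected components. The single zero eigenvalue shows the graph is connected. The eigenvalues sum to 12, which equals trace(L) = 2|E|. The largest eigenvalue, 7, is at most the vertex count 7.

[0, 1, 1, 1, 1, 1, 7]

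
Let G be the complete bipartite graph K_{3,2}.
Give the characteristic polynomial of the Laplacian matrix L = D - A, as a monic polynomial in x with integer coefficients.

x^5 - 12x^4 + 51x^3 - 92x^2 + 60x

The graph has 5 vertices and degree multiset [3, 3, 2, 2, 2]; D is the diagonal matrix of degrees and L = D - A. Computing det(xI - L) by cofactor expansion (or equivalently via sum-over-permutations) gives x^5 - 12x^4 + 51x^3 - 92x^2 + 60x. The coefficient of x^4 equals -trace(L) = -12, matching the sum of degrees.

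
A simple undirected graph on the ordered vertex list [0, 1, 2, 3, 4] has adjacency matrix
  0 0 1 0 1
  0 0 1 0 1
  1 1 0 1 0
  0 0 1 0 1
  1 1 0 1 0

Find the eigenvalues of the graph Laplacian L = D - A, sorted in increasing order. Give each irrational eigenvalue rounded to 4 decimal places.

Each diagonal entry of L is the vertex degree and each off-diagonal entry is -1 where an edge is present, 0 otherwise; in the order [0, 1, 2, 3, 4] the diagonal is [2, 2, 3, 2, 3]. The multiplicity of 0 as a Laplacian eigenvalue equals the number of connected components. The eigenvalues sum to 12, which equals trace(L) = 2|E|.

[0, 2, 2, 3, 5]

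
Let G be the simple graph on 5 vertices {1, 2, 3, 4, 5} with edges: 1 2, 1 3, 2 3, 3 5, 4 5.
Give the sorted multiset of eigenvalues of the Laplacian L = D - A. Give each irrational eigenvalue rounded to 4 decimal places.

[0, 0.5188, 2.3111, 3, 4.1701]

Each diagonal entry of L is the vertex degree and each off-diagonal entry is -1 where an edge is present, 0 otherwise; in the order [1, 2, 3, 4, 5] the diagonal is [2, 2, 3, 1, 2]. L is symmetric positive semidefinite, so every eigenvalue is real and nonnegative. The single zero eigenvalue shows the graph is connected. By the matrix-tree theorem the graph has (1/5) * product of the nonzero eigenvalues = 3 spanning trees.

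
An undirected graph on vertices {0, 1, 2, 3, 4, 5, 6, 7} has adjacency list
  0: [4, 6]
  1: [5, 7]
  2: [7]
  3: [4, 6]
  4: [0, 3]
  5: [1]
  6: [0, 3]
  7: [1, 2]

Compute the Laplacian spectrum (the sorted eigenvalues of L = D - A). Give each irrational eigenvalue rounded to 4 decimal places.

[0, 0, 0.5858, 2, 2, 2, 3.4142, 4]

Each diagonal entry of L is the vertex degree and each off-diagonal entry is -1 where an edge is present, 0 otherwise; in the order [0, 1, 2, 3, 4, 5, 6, 7] the diagonal is [2, 2, 1, 2, 2, 1, 2, 2]. Since every row of L sums to 0, the all-ones vector is in the kernel and 0 is an eigenvalue. The 2 zero eigenvalues correspond to the 2 connected components. The largest eigenvalue, 4, is at most the vertex count 8. The eigenvalues sum to 14, which equals trace(L) = 2|E|.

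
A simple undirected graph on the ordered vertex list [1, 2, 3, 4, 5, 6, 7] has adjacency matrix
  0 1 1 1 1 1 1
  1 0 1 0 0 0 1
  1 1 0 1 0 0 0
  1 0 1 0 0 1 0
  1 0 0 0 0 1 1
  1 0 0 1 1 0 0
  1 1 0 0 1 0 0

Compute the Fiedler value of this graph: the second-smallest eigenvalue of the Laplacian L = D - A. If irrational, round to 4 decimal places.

Each diagonal entry of L is the vertex degree and each off-diagonal entry is -1 where an edge is present, 0 otherwise; in the order [1, 2, 3, 4, 5, 6, 7] the diagonal is [6, 3, 3, 3, 3, 3, 3]. The smallest Laplacian eigenvalue is always 0. The next one, lambda_2 = 2, measures how hard the graph is to disconnect: larger values mean better connectivity.

2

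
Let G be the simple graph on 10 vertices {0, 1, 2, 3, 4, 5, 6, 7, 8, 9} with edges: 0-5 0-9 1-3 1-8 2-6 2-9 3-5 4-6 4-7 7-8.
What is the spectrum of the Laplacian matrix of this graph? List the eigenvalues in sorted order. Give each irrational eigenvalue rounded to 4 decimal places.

[0, 0.3820, 0.3820, 1.3820, 1.3820, 2.6180, 2.6180, 3.6180, 3.6180, 4]

Each diagonal entry of L is the vertex degree and each off-diagonal entry is -1 where an edge is present, 0 otherwise; in the order [0, 1, 2, 3, 4, 5, 6, 7, 8, 9] the diagonal is [2, 2, 2, 2, 2, 2, 2, 2, 2, 2]. Since every row of L sums to 0, the all-ones vector is in the kernel and 0 is an eigenvalue.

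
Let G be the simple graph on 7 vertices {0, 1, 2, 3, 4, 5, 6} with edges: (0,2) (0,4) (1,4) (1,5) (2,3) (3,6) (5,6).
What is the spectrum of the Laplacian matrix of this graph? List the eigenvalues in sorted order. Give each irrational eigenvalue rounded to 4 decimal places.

[0, 0.7530, 0.7530, 2.4450, 2.4450, 3.8019, 3.8019]

Each diagonal entry of L is the vertex degree and each off-diagonal entry is -1 where an edge is present, 0 otherwise; in the order [0, 1, 2, 3, 4, 5, 6] the diagonal is [2, 2, 2, 2, 2, 2, 2]. Diagonalising L (or applying a numerical eigensolver to the 7x7 matrix) gives the spectrum above. The single zero eigenvalue shows the graph is connected. By the matrix-tree theorem the graph has (1/7) * product of the nonzero eigenvalues = 7 spanning trees. The eigenvalues sum to 14, which equals trace(L) = 2|E|.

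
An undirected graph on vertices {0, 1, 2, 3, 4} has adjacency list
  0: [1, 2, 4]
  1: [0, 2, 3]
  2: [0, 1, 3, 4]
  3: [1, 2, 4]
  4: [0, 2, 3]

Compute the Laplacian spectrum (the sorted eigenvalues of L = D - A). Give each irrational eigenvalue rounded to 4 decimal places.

[0, 3, 3, 5, 5]

With the vertex order [0, 1, 2, 3, 4], the degrees are [3, 3, 4, 3, 3], giving D = diag(3, 3, 4, 3, 3) and L = D - A. L is symmetric positive semidefinite, so every eigenvalue is real and nonnegative. The eigenvalues sum to 16, which equals trace(L) = 2|E|.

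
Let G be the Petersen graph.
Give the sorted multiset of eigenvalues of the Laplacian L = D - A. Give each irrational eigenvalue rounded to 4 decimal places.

The graph has 10 vertices and degree multiset [3, 3, 3, 3, 3, 3, 3, 3, 3, 3]; D is the diagonal matrix of degrees and L = D - A. Diagonalising L (or applying a numerical eigensolver to the 10x10 matrix) gives the spectrum above. There is one zero in the spectrum, matching the 1 component.

[0, 2, 2, 2, 2, 2, 5, 5, 5, 5]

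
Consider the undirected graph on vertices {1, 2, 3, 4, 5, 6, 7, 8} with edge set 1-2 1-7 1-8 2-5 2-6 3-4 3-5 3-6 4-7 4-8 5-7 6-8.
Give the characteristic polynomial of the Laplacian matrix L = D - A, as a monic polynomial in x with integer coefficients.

Reading degrees in the order [1, 2, 3, 4, 5, 6, 7, 8] gives [3, 3, 3, 3, 3, 3, 3, 3]; set D = diag(3, 3, 3, 3, 3, 3, 3, 3) and form L = D - A. Computing det(xI - L) by cofactor expansion (or equivalently via sum-over-permutations) gives x^8 - 24x^7 + 240x^6 - 1296x^5 + 4080x^4 - 7488x^3 + 7424x^2 - 3072x. The constant term is 0 because L is singular (the all-ones vector lies in its kernel). There is one zero in the spectrum, matching the 1 component.

x^8 - 24x^7 + 240x^6 - 1296x^5 + 4080x^4 - 7488x^3 + 7424x^2 - 3072x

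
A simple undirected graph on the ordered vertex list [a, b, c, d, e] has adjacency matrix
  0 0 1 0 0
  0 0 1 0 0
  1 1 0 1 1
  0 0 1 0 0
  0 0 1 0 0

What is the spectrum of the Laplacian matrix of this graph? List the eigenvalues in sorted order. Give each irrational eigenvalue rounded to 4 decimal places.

With the vertex order [a, b, c, d, e], the degrees are [1, 1, 4, 1, 1], giving D = diag(1, 1, 4, 1, 1) and L = D - A. Since every row of L sums to 0, the all-ones vector is in the kernel and 0 is an eigenvalue. The single zero eigenvalue shows the graph is connected.

[0, 1, 1, 1, 5]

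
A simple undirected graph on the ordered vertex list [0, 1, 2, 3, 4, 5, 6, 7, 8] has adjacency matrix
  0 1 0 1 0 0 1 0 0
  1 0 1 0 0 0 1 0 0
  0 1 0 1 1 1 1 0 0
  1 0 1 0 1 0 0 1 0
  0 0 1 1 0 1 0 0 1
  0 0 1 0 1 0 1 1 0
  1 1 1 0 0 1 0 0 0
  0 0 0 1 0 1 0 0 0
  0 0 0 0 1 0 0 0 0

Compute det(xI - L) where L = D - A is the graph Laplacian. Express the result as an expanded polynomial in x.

Reading degrees in the order [0, 1, 2, 3, 4, 5, 6, 7, 8] gives [3, 3, 5, 4, 4, 4, 4, 2, 1]; set D = diag(3, 3, 5, 4, 4, 4, 4, 2, 1) and form L = D - A. L has integer entries, so p(x) = det(xI - L) has integer coefficients. Expanding the determinant yields x^9 - 30x^8 + 379x^7 - 2620x^6 + 10769x^5 - 26716x^4 + 38595x^3 - 29182x^2 + 8649x. The coefficient of x^8 equals -trace(L) = -30, matching the sum of degrees. By the matrix-tree theorem the graph has (1/9) * product of the nonzero eigenvalues = 961 spanning trees.

x^9 - 30x^8 + 379x^7 - 2620x^6 + 10769x^5 - 26716x^4 + 38595x^3 - 29182x^2 + 8649x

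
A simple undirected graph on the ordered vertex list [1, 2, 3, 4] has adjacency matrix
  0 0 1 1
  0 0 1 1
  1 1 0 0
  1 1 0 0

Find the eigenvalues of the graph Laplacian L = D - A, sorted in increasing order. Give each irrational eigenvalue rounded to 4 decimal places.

Reading degrees in the order [1, 2, 3, 4] gives [2, 2, 2, 2]; set D = diag(2, 2, 2, 2) and form L = D - A. Diagonalising L (or applying a numerical eigensolver to the 4x4 matrix) gives the spectrum above. The single zero eigenvalue shows the graph is connected. The largest eigenvalue, 4, is at most the vertex count 4.

[0, 2, 2, 4]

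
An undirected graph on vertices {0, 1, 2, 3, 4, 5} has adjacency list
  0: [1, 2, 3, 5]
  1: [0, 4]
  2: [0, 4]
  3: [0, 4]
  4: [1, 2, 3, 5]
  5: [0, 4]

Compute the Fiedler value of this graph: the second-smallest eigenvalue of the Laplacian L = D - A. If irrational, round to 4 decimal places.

Reading degrees in the order [0, 1, 2, 3, 4, 5] gives [4, 2, 2, 2, 4, 2]; set D = diag(4, 2, 2, 2, 4, 2) and form L = D - A. Computing the eigenvalues of L and sorting gives [0, 2, 2, 2, 4, 6]. The Fiedler value lambda_2 = 2 is strictly positive, so the graph is connected. The eigenvalues sum to 16, which equals trace(L) = 2|E|.

2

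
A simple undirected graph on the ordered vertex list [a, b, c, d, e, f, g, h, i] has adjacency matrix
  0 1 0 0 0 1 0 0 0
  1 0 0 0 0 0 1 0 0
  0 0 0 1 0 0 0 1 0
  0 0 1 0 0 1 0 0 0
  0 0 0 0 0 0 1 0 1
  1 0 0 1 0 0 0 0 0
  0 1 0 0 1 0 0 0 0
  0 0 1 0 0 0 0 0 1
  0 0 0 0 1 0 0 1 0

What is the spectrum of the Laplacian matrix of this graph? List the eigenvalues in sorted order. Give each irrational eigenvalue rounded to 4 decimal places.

[0, 0.4679, 0.4679, 1.6527, 1.6527, 3, 3, 3.8794, 3.8794]

Each diagonal entry of L is the vertex degree and each off-diagonal entry is -1 where an edge is present, 0 otherwise; in the order [a, b, c, d, e, f, g, h, i] the diagonal is [2, 2, 2, 2, 2, 2, 2, 2, 2]. The multiplicity of 0 as a Laplacian eigenvalue equals the number of connected components. There is one zero in the spectrum, matching the 1 component.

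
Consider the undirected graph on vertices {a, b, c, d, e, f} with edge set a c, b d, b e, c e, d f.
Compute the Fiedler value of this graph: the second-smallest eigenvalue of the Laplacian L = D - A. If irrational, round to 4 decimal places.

0.2679

Reading degrees in the order [a, b, c, d, e, f] gives [1, 2, 2, 2, 2, 1]; set D = diag(1, 2, 2, 2, 2, 1) and form L = D - A. The smallest Laplacian eigenvalue is always 0. The next one, lambda_2 = 0.2679, measures how hard the graph is to disconnect: larger values mean better connectivity.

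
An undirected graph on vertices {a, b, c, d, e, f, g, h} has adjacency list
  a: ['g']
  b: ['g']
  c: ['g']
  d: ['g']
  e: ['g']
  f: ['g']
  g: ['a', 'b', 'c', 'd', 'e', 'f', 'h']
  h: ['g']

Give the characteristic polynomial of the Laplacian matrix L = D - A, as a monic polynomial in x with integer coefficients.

Each diagonal entry of L is the vertex degree and each off-diagonal entry is -1 where an edge is present, 0 otherwise; in the order [a, b, c, d, e, f, g, h] the diagonal is [1, 1, 1, 1, 1, 1, 7, 1]. L has integer entries, so p(x) = det(xI - L) has integer coefficients. Expanding the determinant yields x^8 - 14x^7 + 63x^6 - 140x^5 + 175x^4 - 126x^3 + 49x^2 - 8x. The coefficient of x^7 equals -trace(L) = -14, matching the sum of degrees. By the matrix-tree theorem the graph has (1/8) * product of the nonzero eigenvalues = 1 spanning tree. The largest eigenvalue, 8, is at most the vertex count 8.

x^8 - 14x^7 + 63x^6 - 140x^5 + 175x^4 - 126x^3 + 49x^2 - 8x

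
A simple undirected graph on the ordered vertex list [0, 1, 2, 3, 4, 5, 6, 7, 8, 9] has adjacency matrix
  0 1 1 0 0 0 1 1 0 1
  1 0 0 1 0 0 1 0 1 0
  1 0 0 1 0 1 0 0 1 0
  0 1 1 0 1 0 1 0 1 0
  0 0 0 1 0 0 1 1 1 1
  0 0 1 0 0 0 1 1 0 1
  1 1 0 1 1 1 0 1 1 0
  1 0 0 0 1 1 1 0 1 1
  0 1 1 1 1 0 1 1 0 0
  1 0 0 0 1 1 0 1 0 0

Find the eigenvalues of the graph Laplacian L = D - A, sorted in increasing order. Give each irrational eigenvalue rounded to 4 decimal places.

[0, 2.6611, 3.4917, 4.0499, 4.6556, 5.4925, 6.3834, 6.9114, 7.8353, 8.5192]

Each diagonal entry of L is the vertex degree and each off-diagonal entry is -1 where an edge is present, 0 otherwise; in the order [0, 1, 2, 3, 4, 5, 6, 7, 8, 9] the diagonal is [5, 4, 4, 5, 5, 4, 7, 6, 6, 4]. Since every row of L sums to 0, the all-ones vector is in the kernel and 0 is an eigenvalue. The single zero eigenvalue shows the graph is connected. The eigenvalues sum to 50, which equals trace(L) = 2|E|.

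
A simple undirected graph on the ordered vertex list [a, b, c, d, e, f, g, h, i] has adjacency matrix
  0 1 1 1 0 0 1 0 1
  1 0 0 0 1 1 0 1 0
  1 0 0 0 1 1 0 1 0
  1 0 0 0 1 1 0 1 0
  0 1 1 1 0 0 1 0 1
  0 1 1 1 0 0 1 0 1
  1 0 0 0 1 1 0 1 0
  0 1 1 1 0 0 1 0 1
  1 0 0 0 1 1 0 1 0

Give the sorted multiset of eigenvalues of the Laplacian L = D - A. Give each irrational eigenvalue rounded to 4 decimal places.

Each diagonal entry of L is the vertex degree and each off-diagonal entry is -1 where an edge is present, 0 otherwise; in the order [a, b, c, d, e, f, g, h, i] the diagonal is [5, 4, 4, 4, 5, 5, 4, 5, 4]. Diagonalising L (or applying a numerical eigensolver to the 9x9 matrix) gives the spectrum above. The single zero eigenvalue shows the graph is connected. By the matrix-tree theorem the graph has (1/9) * product of the nonzero eigenvalues = 32000 spanning trees. The largest eigenvalue, 9, is at most the vertex count 9.

[0, 4, 4, 4, 4, 5, 5, 5, 9]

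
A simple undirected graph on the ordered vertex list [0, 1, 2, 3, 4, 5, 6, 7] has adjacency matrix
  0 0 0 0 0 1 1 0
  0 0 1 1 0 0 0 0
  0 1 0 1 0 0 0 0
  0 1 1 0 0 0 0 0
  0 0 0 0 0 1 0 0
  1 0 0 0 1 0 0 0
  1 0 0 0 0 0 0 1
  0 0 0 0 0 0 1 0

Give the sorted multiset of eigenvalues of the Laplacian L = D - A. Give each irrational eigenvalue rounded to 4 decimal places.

Reading degrees in the order [0, 1, 2, 3, 4, 5, 6, 7] gives [2, 2, 2, 2, 1, 2, 2, 1]; set D = diag(2, 2, 2, 2, 1, 2, 2, 1) and form L = D - A. Diagonalising L (or applying a numerical eigensolver to the 8x8 matrix) gives the spectrum above. The 2 zero eigenvalues correspond to the 2 connected components. The largest eigenvalue, 3.6180, is at most the vertex count 8.

[0, 0, 0.3820, 1.3820, 2.6180, 3, 3, 3.6180]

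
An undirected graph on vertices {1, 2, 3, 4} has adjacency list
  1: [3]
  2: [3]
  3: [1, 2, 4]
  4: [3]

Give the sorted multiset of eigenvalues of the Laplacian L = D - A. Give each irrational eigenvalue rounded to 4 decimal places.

[0, 1, 1, 4]

Each diagonal entry of L is the vertex degree and each off-diagonal entry is -1 where an edge is present, 0 otherwise; in the order [1, 2, 3, 4] the diagonal is [1, 1, 3, 1]. Diagonalising L (or applying a numerical eigensolver to the 4x4 matrix) gives the spectrum above. The single zero eigenvalue shows the graph is connected. The eigenvalues sum to 6, which equals trace(L) = 2|E|.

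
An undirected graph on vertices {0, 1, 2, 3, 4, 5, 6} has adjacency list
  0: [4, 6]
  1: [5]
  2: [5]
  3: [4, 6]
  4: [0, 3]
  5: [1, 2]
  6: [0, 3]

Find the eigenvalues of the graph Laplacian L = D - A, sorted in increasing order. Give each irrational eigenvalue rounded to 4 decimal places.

[0, 0, 1, 2, 2, 3, 4]

Reading degrees in the order [0, 1, 2, 3, 4, 5, 6] gives [2, 1, 1, 2, 2, 2, 2]; set D = diag(2, 1, 1, 2, 2, 2, 2) and form L = D - A. L is symmetric positive semidefinite, so every eigenvalue is real and nonnegative. The 2 zero eigenvalues correspond to the 2 connected components.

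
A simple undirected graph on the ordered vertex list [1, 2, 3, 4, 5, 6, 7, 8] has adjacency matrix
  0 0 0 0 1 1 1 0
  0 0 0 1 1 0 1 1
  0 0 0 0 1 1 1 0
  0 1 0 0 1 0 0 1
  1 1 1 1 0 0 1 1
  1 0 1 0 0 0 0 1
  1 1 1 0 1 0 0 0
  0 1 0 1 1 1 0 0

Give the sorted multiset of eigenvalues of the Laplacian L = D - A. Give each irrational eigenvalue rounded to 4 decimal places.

[0, 1.7788, 2.8433, 3, 4.2293, 5.2366, 5.7205, 7.1916]

Reading degrees in the order [1, 2, 3, 4, 5, 6, 7, 8] gives [3, 4, 3, 3, 6, 3, 4, 4]; set D = diag(3, 4, 3, 3, 6, 3, 4, 4) and form L = D - A. Since every row of L sums to 0, the all-ones vector is in the kernel and 0 is an eigenvalue. There is one zero in the spectrum, matching the 1 component.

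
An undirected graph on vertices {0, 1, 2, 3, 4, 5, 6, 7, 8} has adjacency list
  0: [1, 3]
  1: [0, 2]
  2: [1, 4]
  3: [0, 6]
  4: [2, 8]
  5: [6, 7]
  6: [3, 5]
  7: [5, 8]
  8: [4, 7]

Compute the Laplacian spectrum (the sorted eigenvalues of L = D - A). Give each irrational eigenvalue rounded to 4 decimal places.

[0, 0.4679, 0.4679, 1.6527, 1.6527, 3, 3, 3.8794, 3.8794]

Each diagonal entry of L is the vertex degree and each off-diagonal entry is -1 where an edge is present, 0 otherwise; in the order [0, 1, 2, 3, 4, 5, 6, 7, 8] the diagonal is [2, 2, 2, 2, 2, 2, 2, 2, 2]. The multiplicity of 0 as a Laplacian eigenvalue equals the number of connected components. By the matrix-tree theorem the graph has (1/9) * product of the nonzero eigenvalues = 9 spanning trees.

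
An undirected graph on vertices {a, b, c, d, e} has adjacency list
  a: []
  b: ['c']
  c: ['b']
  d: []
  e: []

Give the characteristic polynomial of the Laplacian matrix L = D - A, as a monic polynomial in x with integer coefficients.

Each diagonal entry of L is the vertex degree and each off-diagonal entry is -1 where an edge is present, 0 otherwise; in the order [a, b, c, d, e] the diagonal is [0, 1, 1, 0, 0]. Computing det(xI - L) by cofactor expansion (or equivalently via sum-over-permutations) gives x^5 - 2x^4. The coefficient of x^4 equals -trace(L) = -2, matching the sum of degrees. The eigenvalues sum to 2, which equals trace(L) = 2|E|. There are 4 zeros in the spectrum, matching the 4 components.

x^5 - 2x^4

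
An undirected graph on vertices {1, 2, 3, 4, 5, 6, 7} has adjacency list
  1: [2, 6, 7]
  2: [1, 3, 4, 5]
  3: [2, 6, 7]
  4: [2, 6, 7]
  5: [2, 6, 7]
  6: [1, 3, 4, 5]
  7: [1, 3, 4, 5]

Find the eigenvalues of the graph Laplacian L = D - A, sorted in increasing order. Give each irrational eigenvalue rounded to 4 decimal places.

[0, 3, 3, 3, 4, 4, 7]

Reading degrees in the order [1, 2, 3, 4, 5, 6, 7] gives [3, 4, 3, 3, 3, 4, 4]; set D = diag(3, 4, 3, 3, 3, 4, 4) and form L = D - A. Diagonalising L (or applying a numerical eigensolver to the 7x7 matrix) gives the spectrum above.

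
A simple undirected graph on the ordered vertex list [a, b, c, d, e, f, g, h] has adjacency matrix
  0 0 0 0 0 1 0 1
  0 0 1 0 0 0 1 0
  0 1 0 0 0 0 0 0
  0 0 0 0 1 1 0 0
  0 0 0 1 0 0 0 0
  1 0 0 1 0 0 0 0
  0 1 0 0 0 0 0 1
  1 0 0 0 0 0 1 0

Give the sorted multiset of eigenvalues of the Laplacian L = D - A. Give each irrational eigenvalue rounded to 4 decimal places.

Reading degrees in the order [a, b, c, d, e, f, g, h] gives [2, 2, 1, 2, 1, 2, 2, 2]; set D = diag(2, 2, 1, 2, 1, 2, 2, 2) and form L = D - A. The multiplicity of 0 as a Laplacian eigenvalue equals the number of connected components. The single zero eigenvalue shows the graph is connected. By the matrix-tree theorem the graph has (1/8) * product of the nonzero eigenvalues = 1 spanning tree.

[0, 0.1522, 0.5858, 1.2346, 2, 2.7654, 3.4142, 3.8478]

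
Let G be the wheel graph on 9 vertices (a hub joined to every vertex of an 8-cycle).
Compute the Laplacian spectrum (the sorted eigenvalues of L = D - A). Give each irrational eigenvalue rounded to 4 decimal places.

The graph has 9 vertices and degree multiset [8, 3, 3, 3, 3, 3, 3, 3, 3]; D is the diagonal matrix of degrees and L = D - A. L is symmetric positive semidefinite, so every eigenvalue is real and nonnegative. There is one zero in the spectrum, matching the 1 component. The eigenvalues sum to 32, which equals trace(L) = 2|E|.

[0, 1.5858, 1.5858, 3, 3, 4.4142, 4.4142, 5, 9]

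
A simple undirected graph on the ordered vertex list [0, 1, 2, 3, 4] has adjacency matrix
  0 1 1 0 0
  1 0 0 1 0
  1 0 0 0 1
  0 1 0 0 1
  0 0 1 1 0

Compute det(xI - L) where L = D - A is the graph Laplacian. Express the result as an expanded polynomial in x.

Each diagonal entry of L is the vertex degree and each off-diagonal entry is -1 where an edge is present, 0 otherwise; in the order [0, 1, 2, 3, 4] the diagonal is [2, 2, 2, 2, 2]. Computing det(xI - L) by cofactor expansion (or equivalently via sum-over-permutations) gives x^5 - 10x^4 + 35x^3 - 50x^2 + 25x. Since p(0) = det(-L) = 0, x divides p(x). The eigenvalues sum to 10, which equals trace(L) = 2|E|. There is one zero in the spectrum, matching the 1 component.

x^5 - 10x^4 + 35x^3 - 50x^2 + 25x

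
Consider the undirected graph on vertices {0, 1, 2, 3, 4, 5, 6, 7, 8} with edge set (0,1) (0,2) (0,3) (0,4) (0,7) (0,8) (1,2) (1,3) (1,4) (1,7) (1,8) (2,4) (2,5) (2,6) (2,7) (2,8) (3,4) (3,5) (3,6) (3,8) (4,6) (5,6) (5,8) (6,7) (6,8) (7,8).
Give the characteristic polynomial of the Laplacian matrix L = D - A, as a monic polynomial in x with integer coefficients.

x^9 - 52x^8 + 1172x^7 - 14946x^6 + 117884x^5 - 588474x^4 + 1814332x^3 - 3156026x^2 + 2369241x

Reading degrees in the order [0, 1, 2, 3, 4, 5, 6, 7, 8] gives [6, 6, 7, 6, 5, 4, 6, 5, 7]; set D = diag(6, 6, 7, 6, 5, 4, 6, 5, 7) and form L = D - A. L has integer entries, so p(x) = det(xI - L) has integer coefficients. Expanding the determinant yields x^9 - 52x^8 + 1172x^7 - 14946x^6 + 117884x^5 - 588474x^4 + 1814332x^3 - 3156026x^2 + 2369241x. The constant term is 0 because L is singular (the all-ones vector lies in its kernel). The eigenvalues sum to 52, which equals trace(L) = 2|E|.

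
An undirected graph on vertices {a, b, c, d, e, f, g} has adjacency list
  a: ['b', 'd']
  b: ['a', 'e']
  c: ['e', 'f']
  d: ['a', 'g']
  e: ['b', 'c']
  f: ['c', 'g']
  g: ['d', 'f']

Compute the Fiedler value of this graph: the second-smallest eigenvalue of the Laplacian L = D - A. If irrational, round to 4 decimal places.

0.7530

Each diagonal entry of L is the vertex degree and each off-diagonal entry is -1 where an edge is present, 0 otherwise; in the order [a, b, c, d, e, f, g] the diagonal is [2, 2, 2, 2, 2, 2, 2]. The sorted Laplacian eigenvalues are [0, 0.7530, 0.7530, 2.4450, 2.4450, 3.8019, 3.8019]; the algebraic connectivity is the second entry, 0.7530.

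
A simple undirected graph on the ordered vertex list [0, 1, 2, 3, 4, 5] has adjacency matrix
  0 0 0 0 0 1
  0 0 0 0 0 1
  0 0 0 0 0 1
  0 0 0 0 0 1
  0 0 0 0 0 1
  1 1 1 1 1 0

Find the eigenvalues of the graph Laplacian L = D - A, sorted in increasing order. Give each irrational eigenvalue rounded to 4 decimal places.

Each diagonal entry of L is the vertex degree and each off-diagonal entry is -1 where an edge is present, 0 otherwise; in the order [0, 1, 2, 3, 4, 5] the diagonal is [1, 1, 1, 1, 1, 5]. Since every row of L sums to 0, the all-ones vector is in the kernel and 0 is an eigenvalue. By the matrix-tree theorem the graph has (1/6) * product of the nonzero eigenvalues = 1 spanning tree.

[0, 1, 1, 1, 1, 6]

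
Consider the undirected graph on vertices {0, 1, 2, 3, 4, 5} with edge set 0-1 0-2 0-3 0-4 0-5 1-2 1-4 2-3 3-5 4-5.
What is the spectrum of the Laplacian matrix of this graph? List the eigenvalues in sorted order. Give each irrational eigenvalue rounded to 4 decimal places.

Each diagonal entry of L is the vertex degree and each off-diagonal entry is -1 where an edge is present, 0 otherwise; in the order [0, 1, 2, 3, 4, 5] the diagonal is [5, 3, 3, 3, 3, 3]. The multiplicity of 0 as a Laplacian eigenvalue equals the number of connected components. The eigenvalues sum to 20, which equals trace(L) = 2|E|. The largest eigenvalue, 6, is at most the vertex count 6.

[0, 2.3820, 2.3820, 4.6180, 4.6180, 6]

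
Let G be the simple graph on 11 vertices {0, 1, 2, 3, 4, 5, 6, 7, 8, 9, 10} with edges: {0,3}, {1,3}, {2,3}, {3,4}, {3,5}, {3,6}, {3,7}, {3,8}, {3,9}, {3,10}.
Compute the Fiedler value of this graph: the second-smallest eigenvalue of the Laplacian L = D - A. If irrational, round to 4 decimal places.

Each diagonal entry of L is the vertex degree and each off-diagonal entry is -1 where an edge is present, 0 otherwise; in the order [0, 1, 2, 3, 4, 5, 6, 7, 8, 9, 10] the diagonal is [1, 1, 1, 10, 1, 1, 1, 1, 1, 1, 1]. Computing the eigenvalues of L and sorting gives [0, 1, 1, 1, 1, 1, 1, 1, 1, 1, 11]. The Fiedler value lambda_2 = 1 is strictly positive, so the graph is connected. The eigenvalues sum to 20, which equals trace(L) = 2|E|.

1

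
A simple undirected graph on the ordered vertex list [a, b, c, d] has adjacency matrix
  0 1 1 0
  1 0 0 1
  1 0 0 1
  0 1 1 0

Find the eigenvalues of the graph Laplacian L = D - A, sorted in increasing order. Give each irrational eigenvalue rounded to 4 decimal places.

[0, 2, 2, 4]

With the vertex order [a, b, c, d], the degrees are [2, 2, 2, 2], giving D = diag(2, 2, 2, 2) and L = D - A. L is symmetric positive semidefinite, so every eigenvalue is real and nonnegative. The single zero eigenvalue shows the graph is connected. The eigenvalues sum to 8, which equals trace(L) = 2|E|.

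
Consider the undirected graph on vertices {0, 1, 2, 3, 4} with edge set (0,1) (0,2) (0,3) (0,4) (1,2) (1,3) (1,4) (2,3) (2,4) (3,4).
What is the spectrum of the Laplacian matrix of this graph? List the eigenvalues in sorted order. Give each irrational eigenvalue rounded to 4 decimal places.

Each diagonal entry of L is the vertex degree and each off-diagonal entry is -1 where an edge is present, 0 otherwise; in the order [0, 1, 2, 3, 4] the diagonal is [4, 4, 4, 4, 4]. Since every row of L sums to 0, the all-ones vector is in the kernel and 0 is an eigenvalue. The single zero eigenvalue shows the graph is connected. By the matrix-tree theorem the graph has (1/5) * product of the nonzero eigenvalues = 125 spanning trees.

[0, 5, 5, 5, 5]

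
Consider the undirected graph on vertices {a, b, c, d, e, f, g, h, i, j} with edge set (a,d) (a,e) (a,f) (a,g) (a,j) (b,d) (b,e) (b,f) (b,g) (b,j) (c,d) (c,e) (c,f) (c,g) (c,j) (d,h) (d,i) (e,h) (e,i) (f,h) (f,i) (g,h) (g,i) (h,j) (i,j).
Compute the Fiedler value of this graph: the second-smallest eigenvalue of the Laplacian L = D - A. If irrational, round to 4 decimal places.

5

Reading degrees in the order [a, b, c, d, e, f, g, h, i, j] gives [5, 5, 5, 5, 5, 5, 5, 5, 5, 5]; set D = diag(5, 5, 5, 5, 5, 5, 5, 5, 5, 5) and form L = D - A. Computing the eigenvalues of L and sorting gives [0, 5, 5, 5, 5, 5, 5, 5, 5, 10]. The Fiedler value lambda_2 = 5 is strictly positive, so the graph is connected. There is one zero in the spectrum, matching the 1 component.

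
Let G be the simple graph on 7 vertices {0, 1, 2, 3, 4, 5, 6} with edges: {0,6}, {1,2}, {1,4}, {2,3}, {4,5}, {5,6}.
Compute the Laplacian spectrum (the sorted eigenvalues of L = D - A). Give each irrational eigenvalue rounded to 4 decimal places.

Each diagonal entry of L is the vertex degree and each off-diagonal entry is -1 where an edge is present, 0 otherwise; in the order [0, 1, 2, 3, 4, 5, 6] the diagonal is [1, 2, 2, 1, 2, 2, 2]. The multiplicity of 0 as a Laplacian eigenvalue equals the number of connected components. The single zero eigenvalue shows the graph is connected. The eigenvalues sum to 12, which equals trace(L) = 2|E|.

[0, 0.1981, 0.7530, 1.5550, 2.4450, 3.2470, 3.8019]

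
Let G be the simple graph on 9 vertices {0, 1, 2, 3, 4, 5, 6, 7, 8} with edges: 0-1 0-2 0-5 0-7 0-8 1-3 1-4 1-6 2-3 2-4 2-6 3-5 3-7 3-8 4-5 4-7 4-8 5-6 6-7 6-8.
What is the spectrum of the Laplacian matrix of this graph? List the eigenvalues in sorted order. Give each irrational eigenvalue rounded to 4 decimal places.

[0, 4, 4, 4, 4, 5, 5, 5, 9]

Each diagonal entry of L is the vertex degree and each off-diagonal entry is -1 where an edge is present, 0 otherwise; in the order [0, 1, 2, 3, 4, 5, 6, 7, 8] the diagonal is [5, 4, 4, 5, 5, 4, 5, 4, 4]. The multiplicity of 0 as a Laplacian eigenvalue equals the number of connected components. There is one zero in the spectrum, matching the 1 component.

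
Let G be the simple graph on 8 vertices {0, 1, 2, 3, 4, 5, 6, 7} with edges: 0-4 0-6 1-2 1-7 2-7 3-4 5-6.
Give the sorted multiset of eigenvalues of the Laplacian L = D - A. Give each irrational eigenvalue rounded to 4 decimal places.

With the vertex order [0, 1, 2, 3, 4, 5, 6, 7], the degrees are [2, 2, 2, 1, 2, 1, 2, 2], giving D = diag(2, 2, 2, 1, 2, 1, 2, 2) and L = D - A. L is symmetric positive semidefinite, so every eigenvalue is real and nonnegative. The 2 zero eigenvalues correspond to the 2 connected components. The largest eigenvalue, 3.6180, is at most the vertex count 8. There are 2 zeros in the spectrum, matching the 2 components.

[0, 0, 0.3820, 1.3820, 2.6180, 3, 3, 3.6180]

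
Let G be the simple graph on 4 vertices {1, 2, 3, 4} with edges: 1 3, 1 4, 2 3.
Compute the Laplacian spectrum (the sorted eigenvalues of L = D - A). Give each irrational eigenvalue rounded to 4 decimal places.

With the vertex order [1, 2, 3, 4], the degrees are [2, 1, 2, 1], giving D = diag(2, 1, 2, 1) and L = D - A. L is symmetric positive semidefinite, so every eigenvalue is real and nonnegative. The single zero eigenvalue shows the graph is connected. There is one zero in the spectrum, matching the 1 component. The eigenvalues sum to 6, which equals trace(L) = 2|E|.

[0, 0.5858, 2, 3.4142]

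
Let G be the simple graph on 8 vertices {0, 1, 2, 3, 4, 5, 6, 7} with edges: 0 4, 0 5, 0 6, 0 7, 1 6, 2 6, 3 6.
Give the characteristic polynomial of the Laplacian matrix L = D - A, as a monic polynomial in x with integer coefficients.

Reading degrees in the order [0, 1, 2, 3, 4, 5, 6, 7] gives [4, 1, 1, 1, 1, 1, 4, 1]; set D = diag(4, 1, 1, 1, 1, 1, 4, 1) and form L = D - A. L has integer entries, so p(x) = det(xI - L) has integer coefficients. Expanding the determinant yields x^8 - 14x^7 + 72x^6 - 176x^5 + 229x^4 - 162x^3 + 58x^2 - 8x. Since p(0) = det(-L) = 0, x divides p(x). There is one zero in the spectrum, matching the 1 component.

x^8 - 14x^7 + 72x^6 - 176x^5 + 229x^4 - 162x^3 + 58x^2 - 8x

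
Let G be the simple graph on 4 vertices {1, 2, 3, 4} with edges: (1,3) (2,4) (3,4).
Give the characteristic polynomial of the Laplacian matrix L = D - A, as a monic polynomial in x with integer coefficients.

x^4 - 6x^3 + 10x^2 - 4x

Reading degrees in the order [1, 2, 3, 4] gives [1, 1, 2, 2]; set D = diag(1, 1, 2, 2) and form L = D - A. Computing det(xI - L) by cofactor expansion (or equivalently via sum-over-permutations) gives x^4 - 6x^3 + 10x^2 - 4x. The coefficient of x^3 equals -trace(L) = -6, matching the sum of degrees.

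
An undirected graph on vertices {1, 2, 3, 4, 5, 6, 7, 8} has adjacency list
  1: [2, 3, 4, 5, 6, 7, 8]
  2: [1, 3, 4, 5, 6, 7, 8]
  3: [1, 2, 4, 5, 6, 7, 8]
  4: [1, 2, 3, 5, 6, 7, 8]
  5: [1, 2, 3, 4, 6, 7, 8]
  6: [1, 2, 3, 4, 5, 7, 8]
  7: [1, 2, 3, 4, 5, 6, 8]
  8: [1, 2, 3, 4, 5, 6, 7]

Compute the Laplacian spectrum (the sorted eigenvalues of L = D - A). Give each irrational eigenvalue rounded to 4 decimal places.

[0, 8, 8, 8, 8, 8, 8, 8]

Each diagonal entry of L is the vertex degree and each off-diagonal entry is -1 where an edge is present, 0 otherwise; in the order [1, 2, 3, 4, 5, 6, 7, 8] the diagonal is [7, 7, 7, 7, 7, 7, 7, 7]. Diagonalising L (or applying a numerical eigensolver to the 8x8 matrix) gives the spectrum above. The eigenvalues sum to 56, which equals trace(L) = 2|E|. By the matrix-tree theorem the graph has (1/8) * product of the nonzero eigenvalues = 262144 spanning trees.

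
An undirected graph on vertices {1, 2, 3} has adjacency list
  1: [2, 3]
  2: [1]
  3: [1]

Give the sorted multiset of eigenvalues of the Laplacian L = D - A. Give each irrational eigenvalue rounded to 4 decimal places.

Each diagonal entry of L is the vertex degree and each off-diagonal entry is -1 where an edge is present, 0 otherwise; in the order [1, 2, 3] the diagonal is [2, 1, 1]. L is symmetric positive semidefinite, so every eigenvalue is real and nonnegative. The single zero eigenvalue shows the graph is connected. The eigenvalues sum to 4, which equals trace(L) = 2|E|.

[0, 1, 3]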